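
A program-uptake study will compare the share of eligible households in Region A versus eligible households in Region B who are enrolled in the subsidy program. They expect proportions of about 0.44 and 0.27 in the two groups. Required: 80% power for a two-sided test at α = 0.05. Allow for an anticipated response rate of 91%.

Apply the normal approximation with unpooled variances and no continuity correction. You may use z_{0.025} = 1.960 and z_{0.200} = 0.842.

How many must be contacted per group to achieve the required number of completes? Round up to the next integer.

n = 133 per group

n = (z_{α/2} + z_β)² · [p₁(1−p₁) + p₂(1−p₂)] / (p₁ − p₂)²
  = (1.960 + 0.842)² · (0.44·0.56 + 0.27·0.73) / (0.17)²
  = (2.802)² · (0.2464 + 0.1971) / 0.0289
  = 7.8512 · 0.4435 / 0.0289
  = 120.48
Adjust for 91% response: 120.48 / 0.91 = 132.40.
Round up → n = 133 per group.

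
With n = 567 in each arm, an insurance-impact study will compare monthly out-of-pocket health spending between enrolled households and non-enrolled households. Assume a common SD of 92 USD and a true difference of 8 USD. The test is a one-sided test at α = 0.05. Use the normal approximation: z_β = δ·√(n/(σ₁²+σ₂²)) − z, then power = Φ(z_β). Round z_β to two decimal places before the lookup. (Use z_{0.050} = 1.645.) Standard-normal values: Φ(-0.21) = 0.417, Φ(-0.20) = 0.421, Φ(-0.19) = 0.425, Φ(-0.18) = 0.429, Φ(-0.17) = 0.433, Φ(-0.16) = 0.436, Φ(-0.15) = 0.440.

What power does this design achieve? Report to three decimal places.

Power ≈ 0.429

z_β = δ·√(n/(σ₁²+σ₂²)) − z_α
    = 8 · √(567/16928) − 1.645
    = 8 · 0.18302 − 1.645
    = 1.4641 − 1.645 = -0.1809 → -0.18
Power = Φ(-0.18) = 0.429.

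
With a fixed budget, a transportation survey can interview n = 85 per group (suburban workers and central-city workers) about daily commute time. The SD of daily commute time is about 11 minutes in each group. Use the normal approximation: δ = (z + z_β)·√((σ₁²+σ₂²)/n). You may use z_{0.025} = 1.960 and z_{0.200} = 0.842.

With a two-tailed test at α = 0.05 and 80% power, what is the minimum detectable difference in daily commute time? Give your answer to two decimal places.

Minimum detectable difference ≈ 4.73 minutes

δ = (z_{α/2} + z_β) · √((σ₁²+σ₂²)/n)
  = (1.960 + 0.842) · √(242/85)
  = 2.802 · √2.8471
  = 2.802 · 1.6873
  = 4.7279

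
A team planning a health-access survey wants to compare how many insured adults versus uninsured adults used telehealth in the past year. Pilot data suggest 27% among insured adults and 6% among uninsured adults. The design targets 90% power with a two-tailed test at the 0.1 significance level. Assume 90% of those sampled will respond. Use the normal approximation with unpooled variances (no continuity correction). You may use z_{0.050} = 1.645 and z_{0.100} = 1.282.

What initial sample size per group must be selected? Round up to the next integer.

n = (z_{α/2} + z_β)² · [p₁(1−p₁) + p₂(1−p₂)] / (p₁ − p₂)²
  = (1.645 + 1.282)² · (0.27·0.73 + 0.06·0.94) / (0.21)²
  = (2.927)² · (0.1971 + 0.0564) / 0.0441
  = 8.5673 · 0.2535 / 0.0441
  = 49.25
Adjust for 90% response: 49.25 / 0.90 = 54.72.
Round up → n = 55 per group.

n = 55 per group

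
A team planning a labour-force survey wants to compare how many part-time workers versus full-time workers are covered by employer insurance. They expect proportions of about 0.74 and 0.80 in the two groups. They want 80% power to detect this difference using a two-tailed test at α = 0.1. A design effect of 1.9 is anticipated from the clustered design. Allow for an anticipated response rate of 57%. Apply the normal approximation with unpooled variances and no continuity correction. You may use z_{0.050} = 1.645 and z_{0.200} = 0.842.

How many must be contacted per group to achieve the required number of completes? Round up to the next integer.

n = (z_{α/2} + z_β)² · [p₁(1−p₁) + p₂(1−p₂)] / (p₁ − p₂)²
  = (1.645 + 0.842)² · (0.74·0.26 + 0.80·0.20) / (-0.06)²
  = (2.487)² · (0.1924 + 0.1600) / 0.0036
  = 6.1852 · 0.3524 / 0.0036
  = 605.46
Design effect: 1.9 × 605.46 = 1150.37.
Adjust for 57% response: 1150.37 / 0.57 = 2018.20.
Round up → n = 2019 per group.

n = 2019 per group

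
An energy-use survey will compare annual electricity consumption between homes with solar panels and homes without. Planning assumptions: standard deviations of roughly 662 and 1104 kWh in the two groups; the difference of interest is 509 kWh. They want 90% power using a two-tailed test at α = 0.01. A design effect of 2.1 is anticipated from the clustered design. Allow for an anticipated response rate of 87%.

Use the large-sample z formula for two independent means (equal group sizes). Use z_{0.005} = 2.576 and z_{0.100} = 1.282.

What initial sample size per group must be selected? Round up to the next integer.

n = (z_{α/2} + z_β)² · (σ₁² + σ₂²) / δ²
  = (2.576 + 1.282)² · (662² + 1104² = 1657060) / 509²
  = 14.8842 · 1657060 / 259081
  = 95.20
Design effect: 2.1 × 95.20 = 199.92.
Adjust for 87% response: 199.92 / 0.87 = 229.79.
Round up → n = 230 per group.

n = 230 per group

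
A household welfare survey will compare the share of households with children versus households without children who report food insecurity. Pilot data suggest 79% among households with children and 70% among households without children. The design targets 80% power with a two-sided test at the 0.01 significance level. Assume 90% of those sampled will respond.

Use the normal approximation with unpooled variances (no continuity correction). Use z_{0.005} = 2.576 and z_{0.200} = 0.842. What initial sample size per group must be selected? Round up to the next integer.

n = 603 per group

n = (z_{α/2} + z_β)² · [p₁(1−p₁) + p₂(1−p₂)] / (p₁ − p₂)²
  = (2.576 + 0.842)² · (0.79·0.21 + 0.70·0.30) / (0.09)²
  = (3.418)² · (0.1659 + 0.2100) / 0.0081
  = 11.6827 · 0.3759 / 0.0081
  = 542.16
Adjust for 90% response: 542.16 / 0.90 = 602.41.
Round up → n = 603 per group.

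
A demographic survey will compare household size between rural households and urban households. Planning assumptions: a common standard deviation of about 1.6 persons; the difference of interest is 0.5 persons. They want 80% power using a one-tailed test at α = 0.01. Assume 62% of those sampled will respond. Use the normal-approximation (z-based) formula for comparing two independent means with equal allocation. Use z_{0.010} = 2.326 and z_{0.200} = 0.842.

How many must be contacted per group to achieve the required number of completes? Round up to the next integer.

n = (z_α + z_β)² · (σ₁² + σ₂²) / δ²
  = (2.326 + 0.842)² · (2·1.6² = 5.12) / 0.5²
  = 10.0362 · 5.12 / 0.25
  = 205.54
Adjust for 62% response: 205.54 / 0.62 = 331.52.
Round up → n = 332 per group.

n = 332 per group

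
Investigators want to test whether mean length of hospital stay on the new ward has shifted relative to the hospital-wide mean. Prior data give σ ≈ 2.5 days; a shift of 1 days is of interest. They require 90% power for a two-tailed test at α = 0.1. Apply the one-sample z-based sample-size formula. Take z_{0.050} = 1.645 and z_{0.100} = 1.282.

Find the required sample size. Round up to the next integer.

n = (z_{α/2} + z_β)² · σ² / δ²
  = (1.645 + 1.282)² · 2.5² / 1²
  = 8.5673 · 6.25 / 1
  = 53.55
Round up → n = 54.

n = 54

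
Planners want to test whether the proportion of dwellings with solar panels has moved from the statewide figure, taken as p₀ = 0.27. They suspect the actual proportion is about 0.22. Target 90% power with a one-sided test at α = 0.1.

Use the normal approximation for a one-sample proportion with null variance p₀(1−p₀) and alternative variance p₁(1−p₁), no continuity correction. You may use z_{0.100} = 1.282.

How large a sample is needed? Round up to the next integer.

n = [z_α·√(p₀q₀) + z_β·√(p₁q₁)]² / (p₁ − p₀)²
  = [1.282·√(0.27·0.73) + 1.282·√(0.22·0.78)]² / (-0.05)²
  = [1.282·0.4440 + 1.282·0.4142]² / 0.0025
  = [1.1002]² / 0.0025
  = 484.19
Round up → n = 485.

n = 485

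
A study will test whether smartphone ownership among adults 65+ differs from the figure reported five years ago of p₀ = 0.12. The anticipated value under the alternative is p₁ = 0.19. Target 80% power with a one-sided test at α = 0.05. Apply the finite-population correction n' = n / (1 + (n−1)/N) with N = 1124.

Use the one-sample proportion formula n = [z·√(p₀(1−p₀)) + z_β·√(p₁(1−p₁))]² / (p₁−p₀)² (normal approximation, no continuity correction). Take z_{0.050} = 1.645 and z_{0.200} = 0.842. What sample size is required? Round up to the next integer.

n = [z_α·√(p₀q₀) + z_β·√(p₁q₁)]² / (p₁ − p₀)²
  = [1.645·√(0.12·0.88) + 0.842·√(0.19·0.81)]² / (0.07)²
  = [1.645·0.3250 + 0.842·0.3923]² / 0.0049
  = [0.8649]² / 0.0049
  = 152.66
Finite-population correction (N = 1124): 152.66 / (1 + (152.66 − 1)/1124) = 134.51.
Round up → n = 135.

n = 135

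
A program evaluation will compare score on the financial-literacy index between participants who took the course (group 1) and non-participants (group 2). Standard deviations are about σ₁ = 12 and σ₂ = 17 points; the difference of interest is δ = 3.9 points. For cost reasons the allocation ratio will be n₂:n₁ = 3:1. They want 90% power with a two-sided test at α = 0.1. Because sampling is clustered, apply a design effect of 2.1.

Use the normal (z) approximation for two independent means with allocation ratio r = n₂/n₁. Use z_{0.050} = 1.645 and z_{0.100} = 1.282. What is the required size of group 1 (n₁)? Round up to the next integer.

n₁ = 285

n₁ = (z_{α/2} + z_β)² · (σ₁² + σ₂²/r) / δ²
   = (1.645 + 1.282)² · (12² + 17²/3) / 3.9²
   = 8.5673 · (144 + 96.3333) / 15.21
   = 8.5673 · 240.3333 / 15.21
   = 135.37
Design effect: 2.1 × 135.37 = 284.28.
Round up → n₁ = 285; n₂ = r·n₁ = 3 × 285 = 855.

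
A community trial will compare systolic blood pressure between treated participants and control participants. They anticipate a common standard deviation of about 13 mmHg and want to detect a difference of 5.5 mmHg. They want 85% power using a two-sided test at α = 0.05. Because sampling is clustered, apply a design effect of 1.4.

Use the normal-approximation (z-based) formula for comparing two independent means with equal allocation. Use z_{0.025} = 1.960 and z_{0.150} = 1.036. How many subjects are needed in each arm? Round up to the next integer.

n = 141 per group

n = (z_{α/2} + z_β)² · (σ₁² + σ₂²) / δ²
  = (1.960 + 1.036)² · (2·13² = 338) / 5.5²
  = 8.9760 · 338 / 30.25
  = 100.29
Design effect: 1.4 × 100.29 = 140.41.
Round up → n = 141 per group.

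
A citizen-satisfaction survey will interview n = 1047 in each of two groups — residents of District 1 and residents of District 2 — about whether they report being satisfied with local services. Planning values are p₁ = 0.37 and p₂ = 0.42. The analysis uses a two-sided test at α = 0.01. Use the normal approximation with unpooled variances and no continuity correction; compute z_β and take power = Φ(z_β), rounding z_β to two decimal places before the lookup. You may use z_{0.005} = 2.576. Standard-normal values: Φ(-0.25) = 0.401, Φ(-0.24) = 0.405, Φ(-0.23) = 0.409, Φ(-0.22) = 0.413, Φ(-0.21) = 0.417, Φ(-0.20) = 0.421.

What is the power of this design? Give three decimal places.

z_β = |p₁−p₂|·√(n/[p₁q₁+p₂q₂]) − z_{α/2}
    = 0.05 · √(1047/0.4767) − 2.576
    = 0.05 · 46.8652 − 2.576
    = 2.3433 − 2.576 = -0.2327 → -0.23
Power = Φ(-0.23) = 0.409.

Power ≈ 0.409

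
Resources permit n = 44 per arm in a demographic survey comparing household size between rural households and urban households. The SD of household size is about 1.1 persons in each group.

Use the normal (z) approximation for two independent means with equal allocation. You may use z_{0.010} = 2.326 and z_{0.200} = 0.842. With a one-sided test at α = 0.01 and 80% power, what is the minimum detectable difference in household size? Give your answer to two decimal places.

δ = (z_α + z_β) · √((σ₁²+σ₂²)/n)
  = (2.326 + 0.842) · √(2.42/44)
  = 3.168 · √0.055
  = 3.168 · 0.2345
  = 0.7430

Minimum detectable difference ≈ 0.74 persons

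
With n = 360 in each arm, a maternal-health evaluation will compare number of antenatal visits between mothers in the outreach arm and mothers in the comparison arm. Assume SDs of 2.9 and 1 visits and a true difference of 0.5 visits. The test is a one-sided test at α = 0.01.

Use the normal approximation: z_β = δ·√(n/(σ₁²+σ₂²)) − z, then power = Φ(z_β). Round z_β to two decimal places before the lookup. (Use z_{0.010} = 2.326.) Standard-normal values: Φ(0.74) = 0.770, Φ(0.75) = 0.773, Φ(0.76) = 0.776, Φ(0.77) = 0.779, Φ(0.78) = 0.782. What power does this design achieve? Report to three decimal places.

Power ≈ 0.779

z_β = δ·√(n/(σ₁²+σ₂²)) − z_α
    = 0.5 · √(360/9.41) − 2.326
    = 0.5 · 6.18524 − 2.326
    = 3.0926 − 2.326 = 0.7666 → 0.77
Power = Φ(0.77) = 0.779.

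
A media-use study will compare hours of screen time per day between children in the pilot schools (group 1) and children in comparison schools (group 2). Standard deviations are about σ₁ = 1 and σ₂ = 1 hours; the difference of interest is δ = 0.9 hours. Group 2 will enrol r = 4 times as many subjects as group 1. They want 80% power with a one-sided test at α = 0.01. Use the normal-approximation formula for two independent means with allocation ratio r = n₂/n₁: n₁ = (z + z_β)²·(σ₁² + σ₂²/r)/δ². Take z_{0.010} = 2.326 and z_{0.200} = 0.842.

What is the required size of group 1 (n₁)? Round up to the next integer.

n₁ = (z_α + z_β)² · (σ₁² + σ₂²/r) / δ²
   = (2.326 + 0.842)² · (1² + 1²/4) / 0.9²
   = 10.0362 · (1 + 0.25) / 0.81
   = 10.0362 · 1.25 / 0.81
   = 15.49
Round up → n₁ = 16; n₂ = r·n₁ = 4 × 16 = 64.

n₁ = 16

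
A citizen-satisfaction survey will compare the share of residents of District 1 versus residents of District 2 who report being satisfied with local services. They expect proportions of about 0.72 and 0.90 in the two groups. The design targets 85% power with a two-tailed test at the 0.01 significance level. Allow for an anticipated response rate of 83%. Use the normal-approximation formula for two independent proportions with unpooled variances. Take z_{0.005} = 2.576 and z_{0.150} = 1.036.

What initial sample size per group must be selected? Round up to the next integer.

n = 142 per group

n = (z_{α/2} + z_β)² · [p₁(1−p₁) + p₂(1−p₂)] / (p₁ − p₂)²
  = (2.576 + 1.036)² · (0.72·0.28 + 0.90·0.10) / (-0.18)²
  = (3.612)² · (0.2016 + 0.0900) / 0.0324
  = 13.0465 · 0.2916 / 0.0324
  = 117.42
Adjust for 83% response: 117.42 / 0.83 = 141.47.
Round up → n = 142 per group.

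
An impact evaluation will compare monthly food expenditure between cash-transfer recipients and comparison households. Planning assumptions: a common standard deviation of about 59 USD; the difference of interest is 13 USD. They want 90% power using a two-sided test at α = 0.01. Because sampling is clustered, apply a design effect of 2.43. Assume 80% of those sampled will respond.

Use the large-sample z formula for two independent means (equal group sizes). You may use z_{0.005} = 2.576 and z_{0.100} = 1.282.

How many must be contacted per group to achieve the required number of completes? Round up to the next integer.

n = (z_{α/2} + z_β)² · (σ₁² + σ₂²) / δ²
  = (2.576 + 1.282)² · (2·59² = 6962) / 13²
  = 14.8842 · 6962 / 169
  = 613.16
Design effect: 2.43 × 613.16 = 1489.97.
Adjust for 80% response: 1489.97 / 0.80 = 1862.46.
Round up → n = 1863 per group.

n = 1863 per group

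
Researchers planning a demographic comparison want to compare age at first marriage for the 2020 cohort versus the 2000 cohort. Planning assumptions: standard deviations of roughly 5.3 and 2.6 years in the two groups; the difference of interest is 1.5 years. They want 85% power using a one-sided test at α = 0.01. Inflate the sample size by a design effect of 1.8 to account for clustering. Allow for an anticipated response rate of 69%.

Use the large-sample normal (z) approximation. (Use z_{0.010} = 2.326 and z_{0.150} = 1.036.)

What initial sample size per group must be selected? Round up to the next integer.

n = (z_α + z_β)² · (σ₁² + σ₂²) / δ²
  = (2.326 + 1.036)² · (5.3² + 2.6² = 34.85) / 1.5²
  = 11.3030 · 34.85 / 2.25
  = 175.07
Design effect: 1.8 × 175.07 = 315.13.
Adjust for 69% response: 315.13 / 0.69 = 456.71.
Round up → n = 457 per group.

n = 457 per group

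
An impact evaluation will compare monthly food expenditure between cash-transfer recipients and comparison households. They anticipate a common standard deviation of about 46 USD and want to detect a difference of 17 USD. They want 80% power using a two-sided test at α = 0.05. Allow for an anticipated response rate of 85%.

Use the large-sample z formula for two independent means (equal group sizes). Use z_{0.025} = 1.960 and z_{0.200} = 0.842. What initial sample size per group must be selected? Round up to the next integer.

n = 136 per group

n = (z_{α/2} + z_β)² · (σ₁² + σ₂²) / δ²
  = (1.960 + 0.842)² · (2·46² = 4232) / 17²
  = 7.8512 · 4232 / 289
  = 114.97
Adjust for 85% response: 114.97 / 0.85 = 135.26.
Round up → n = 136 per group.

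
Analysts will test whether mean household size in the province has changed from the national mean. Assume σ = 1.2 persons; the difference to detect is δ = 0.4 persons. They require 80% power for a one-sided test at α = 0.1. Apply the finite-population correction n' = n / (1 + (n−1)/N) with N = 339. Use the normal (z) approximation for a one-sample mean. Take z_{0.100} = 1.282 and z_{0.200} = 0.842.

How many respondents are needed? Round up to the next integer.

n = 37

n = (z_α + z_β)² · σ² / δ²
  = (1.282 + 0.842)² · 1.2² / 0.4²
  = 4.5114 · 1.44 / 0.16
  = 40.60
Finite-population correction (N = 339): 40.60 / (1 + (40.60 − 1)/339) = 36.36.
Round up → n = 37.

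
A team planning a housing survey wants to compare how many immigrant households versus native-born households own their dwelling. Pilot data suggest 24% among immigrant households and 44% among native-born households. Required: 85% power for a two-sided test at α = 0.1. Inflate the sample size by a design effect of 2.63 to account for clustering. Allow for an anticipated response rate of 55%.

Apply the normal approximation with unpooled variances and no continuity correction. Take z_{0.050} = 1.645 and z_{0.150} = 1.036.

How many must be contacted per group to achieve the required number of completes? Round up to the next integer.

n = 369 per group

n = (z_{α/2} + z_β)² · [p₁(1−p₁) + p₂(1−p₂)] / (p₁ − p₂)²
  = (1.645 + 1.036)² · (0.24·0.76 + 0.44·0.56) / (-0.20)²
  = (2.681)² · (0.1824 + 0.2464) / 0.0400
  = 7.1878 · 0.4288 / 0.0400
  = 77.05
Design effect: 2.63 × 77.05 = 202.65.
Adjust for 55% response: 202.65 / 0.55 = 368.45.
Round up → n = 369 per group.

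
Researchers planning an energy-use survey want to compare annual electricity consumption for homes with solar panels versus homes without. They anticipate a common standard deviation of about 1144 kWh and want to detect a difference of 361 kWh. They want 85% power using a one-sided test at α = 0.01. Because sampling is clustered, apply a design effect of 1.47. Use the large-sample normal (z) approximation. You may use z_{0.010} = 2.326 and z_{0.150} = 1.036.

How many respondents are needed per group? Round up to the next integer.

n = (z_α + z_β)² · (σ₁² + σ₂²) / δ²
  = (2.326 + 1.036)² · (2·1144² = 2617472) / 361²
  = 11.3030 · 2617472 / 130321
  = 227.02
Design effect: 1.47 × 227.02 = 333.72.
Round up → n = 334 per group.

n = 334 per group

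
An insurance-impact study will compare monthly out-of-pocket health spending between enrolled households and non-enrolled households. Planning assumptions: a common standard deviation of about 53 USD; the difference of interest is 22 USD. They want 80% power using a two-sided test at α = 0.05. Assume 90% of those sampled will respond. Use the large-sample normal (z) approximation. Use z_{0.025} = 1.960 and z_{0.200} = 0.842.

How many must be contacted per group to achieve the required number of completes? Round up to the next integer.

n = (z_{α/2} + z_β)² · (σ₁² + σ₂²) / δ²
  = (1.960 + 0.842)² · (2·53² = 5618) / 22²
  = 7.8512 · 5618 / 484
  = 91.13
Adjust for 90% response: 91.13 / 0.90 = 101.26.
Round up → n = 102 per group.

n = 102 per group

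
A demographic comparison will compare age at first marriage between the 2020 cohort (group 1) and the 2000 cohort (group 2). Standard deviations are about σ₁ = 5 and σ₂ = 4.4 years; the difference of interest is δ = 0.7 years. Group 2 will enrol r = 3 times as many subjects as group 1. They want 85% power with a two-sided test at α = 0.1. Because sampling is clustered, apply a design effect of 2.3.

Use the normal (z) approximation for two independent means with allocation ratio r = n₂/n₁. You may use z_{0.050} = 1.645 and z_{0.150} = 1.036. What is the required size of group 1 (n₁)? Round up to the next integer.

n₁ = 1062

n₁ = (z_{α/2} + z_β)² · (σ₁² + σ₂²/r) / δ²
   = (1.645 + 1.036)² · (5² + 4.4²/3) / 0.7²
   = 7.1878 · (25 + 6.4533) / 0.49
   = 7.1878 · 31.4533 / 0.49
   = 461.39
Design effect: 2.3 × 461.39 = 1061.19.
Round up → n₁ = 1062; n₂ = r·n₁ = 3 × 1062 = 3186.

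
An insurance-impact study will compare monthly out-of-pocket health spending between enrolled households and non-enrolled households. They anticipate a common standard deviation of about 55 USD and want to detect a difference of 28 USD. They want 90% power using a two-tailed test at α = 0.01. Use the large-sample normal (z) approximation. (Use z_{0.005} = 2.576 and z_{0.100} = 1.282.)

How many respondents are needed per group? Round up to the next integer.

n = 115 per group

n = (z_{α/2} + z_β)² · (σ₁² + σ₂²) / δ²
  = (2.576 + 1.282)² · (2·55² = 6050) / 28²
  = 14.8842 · 6050 / 784
  = 114.86
Round up → n = 115 per group.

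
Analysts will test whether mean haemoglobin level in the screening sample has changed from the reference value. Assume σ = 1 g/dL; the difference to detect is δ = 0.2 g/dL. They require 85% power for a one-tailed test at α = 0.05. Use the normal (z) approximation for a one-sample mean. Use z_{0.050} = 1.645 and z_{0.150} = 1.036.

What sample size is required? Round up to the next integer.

n = (z_α + z_β)² · σ² / δ²
  = (1.645 + 1.036)² · 1² / 0.2²
  = 7.1878 · 1 / 0.04
  = 179.69
Round up → n = 180.

n = 180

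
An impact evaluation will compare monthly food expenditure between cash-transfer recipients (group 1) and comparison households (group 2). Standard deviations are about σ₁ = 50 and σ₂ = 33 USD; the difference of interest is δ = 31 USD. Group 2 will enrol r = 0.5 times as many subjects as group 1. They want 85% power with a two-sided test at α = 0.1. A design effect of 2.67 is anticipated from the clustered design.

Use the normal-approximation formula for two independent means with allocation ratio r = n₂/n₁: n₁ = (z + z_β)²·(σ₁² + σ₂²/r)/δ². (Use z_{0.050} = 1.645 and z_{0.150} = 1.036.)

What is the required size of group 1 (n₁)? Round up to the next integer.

n₁ = (z_{α/2} + z_β)² · (σ₁² + σ₂²/r) / δ²
   = (1.645 + 1.036)² · (50² + 33²/0.5) / 31²
   = 7.1878 · (2500 + 2178) / 961
   = 7.1878 · 4678 / 961
   = 34.99
Design effect: 2.67 × 34.99 = 93.42.
Round up → n₁ = 94; n₂ = r·n₁ = 0.5 × 94 = 47.

n₁ = 94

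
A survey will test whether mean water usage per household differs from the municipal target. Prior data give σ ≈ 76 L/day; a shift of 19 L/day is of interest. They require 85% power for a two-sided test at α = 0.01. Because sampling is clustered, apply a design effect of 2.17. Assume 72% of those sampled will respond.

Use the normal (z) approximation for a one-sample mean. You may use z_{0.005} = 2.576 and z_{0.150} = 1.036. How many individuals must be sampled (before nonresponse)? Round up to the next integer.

n = 630

n = (z_{α/2} + z_β)² · σ² / δ²
  = (2.576 + 1.036)² · 76² / 19²
  = 13.0465 · 5776 / 361
  = 208.74
Design effect: 2.17 × 208.74 = 452.98.
Adjust for 72% response: 452.98 / 0.72 = 629.13.
Round up → n = 630.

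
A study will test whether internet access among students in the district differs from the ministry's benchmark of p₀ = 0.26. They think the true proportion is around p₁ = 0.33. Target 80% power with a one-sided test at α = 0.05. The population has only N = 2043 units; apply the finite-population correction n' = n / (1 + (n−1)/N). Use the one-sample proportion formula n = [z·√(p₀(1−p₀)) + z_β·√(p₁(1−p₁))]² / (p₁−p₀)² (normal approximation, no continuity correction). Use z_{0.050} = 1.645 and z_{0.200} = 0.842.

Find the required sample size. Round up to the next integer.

n = [z_α·√(p₀q₀) + z_β·√(p₁q₁)]² / (p₁ − p₀)²
  = [1.645·√(0.26·0.74) + 0.842·√(0.33·0.67)]² / (0.07)²
  = [1.645·0.4386 + 0.842·0.4702]² / 0.0049
  = [1.1175]² / 0.0049
  = 254.85
Finite-population correction (N = 2043): 254.85 / (1 + (254.85 − 1)/2043) = 226.68.
Round up → n = 227.

n = 227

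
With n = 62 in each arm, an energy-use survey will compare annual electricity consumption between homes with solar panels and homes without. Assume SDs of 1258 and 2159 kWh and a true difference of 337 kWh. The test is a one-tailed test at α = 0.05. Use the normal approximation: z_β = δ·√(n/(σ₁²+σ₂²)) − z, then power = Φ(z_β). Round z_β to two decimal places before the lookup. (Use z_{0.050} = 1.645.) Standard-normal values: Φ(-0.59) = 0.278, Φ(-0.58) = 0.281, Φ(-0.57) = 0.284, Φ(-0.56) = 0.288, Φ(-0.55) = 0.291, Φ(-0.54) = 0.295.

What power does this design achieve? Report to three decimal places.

z_β = δ·√(n/(σ₁²+σ₂²)) − z_α
    = 337 · √(62/6243845) − 1.645
    = 337 · 0.00315 − 1.645
    = 1.0619 − 1.645 = -0.5831 → -0.58
Power = Φ(-0.58) = 0.281.

Power ≈ 0.281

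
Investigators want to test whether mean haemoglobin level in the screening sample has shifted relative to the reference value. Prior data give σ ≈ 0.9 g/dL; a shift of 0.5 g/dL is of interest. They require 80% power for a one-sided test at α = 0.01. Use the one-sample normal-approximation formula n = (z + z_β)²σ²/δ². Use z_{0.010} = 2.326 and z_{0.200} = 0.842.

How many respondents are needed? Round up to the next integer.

n = 33

n = (z_α + z_β)² · σ² / δ²
  = (2.326 + 0.842)² · 0.9² / 0.5²
  = 10.0362 · 0.81 / 0.25
  = 32.52
Round up → n = 33.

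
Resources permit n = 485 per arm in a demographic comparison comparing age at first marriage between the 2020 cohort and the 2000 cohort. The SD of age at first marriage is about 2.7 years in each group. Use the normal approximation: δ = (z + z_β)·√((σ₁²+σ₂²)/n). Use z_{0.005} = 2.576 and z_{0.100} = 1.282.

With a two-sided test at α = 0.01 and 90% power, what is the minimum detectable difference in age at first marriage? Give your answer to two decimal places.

δ = (z_{α/2} + z_β) · √((σ₁²+σ₂²)/n)
  = (2.576 + 1.282) · √(14.58/485)
  = 3.858 · √0.03006
  = 3.858 · 0.1734
  = 0.6689

Minimum detectable difference ≈ 0.67 years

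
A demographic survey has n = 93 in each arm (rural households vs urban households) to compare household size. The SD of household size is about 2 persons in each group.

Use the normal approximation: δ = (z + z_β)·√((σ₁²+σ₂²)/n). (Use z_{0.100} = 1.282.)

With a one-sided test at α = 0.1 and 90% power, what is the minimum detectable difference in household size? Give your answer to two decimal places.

Minimum detectable difference ≈ 0.75 persons

δ = (z_α + z_β) · √((σ₁²+σ₂²)/n)
  = (1.282 + 1.282) · √(8/93)
  = 2.564 · √0.08602
  = 2.564 · 0.2933
  = 0.7520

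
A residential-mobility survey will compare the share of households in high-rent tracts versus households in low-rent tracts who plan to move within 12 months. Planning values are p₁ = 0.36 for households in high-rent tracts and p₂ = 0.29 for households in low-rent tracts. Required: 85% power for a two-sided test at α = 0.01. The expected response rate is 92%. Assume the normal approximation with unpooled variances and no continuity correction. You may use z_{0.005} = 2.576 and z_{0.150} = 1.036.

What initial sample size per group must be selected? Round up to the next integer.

n = (z_{α/2} + z_β)² · [p₁(1−p₁) + p₂(1−p₂)] / (p₁ − p₂)²
  = (2.576 + 1.036)² · (0.36·0.64 + 0.29·0.71) / (0.07)²
  = (3.612)² · (0.2304 + 0.2059) / 0.0049
  = 13.0465 · 0.4363 / 0.0049
  = 1161.67
Adjust for 92% response: 1161.67 / 0.92 = 1262.69.
Round up → n = 1263 per group.

n = 1263 per group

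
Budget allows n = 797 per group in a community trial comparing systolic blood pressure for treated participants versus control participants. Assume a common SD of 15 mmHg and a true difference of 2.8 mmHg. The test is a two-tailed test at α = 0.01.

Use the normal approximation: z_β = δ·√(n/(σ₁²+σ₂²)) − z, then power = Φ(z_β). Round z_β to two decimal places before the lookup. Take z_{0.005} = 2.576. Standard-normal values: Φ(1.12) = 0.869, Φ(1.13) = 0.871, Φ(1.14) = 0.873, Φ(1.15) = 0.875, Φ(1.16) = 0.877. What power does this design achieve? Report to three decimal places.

Power ≈ 0.875

z_β = δ·√(n/(σ₁²+σ₂²)) − z_{α/2}
    = 2.8 · √(797/450) − 2.576
    = 2.8 · 1.33083 − 2.576
    = 3.7263 − 2.576 = 1.1503 → 1.15
Power = Φ(1.15) = 0.875.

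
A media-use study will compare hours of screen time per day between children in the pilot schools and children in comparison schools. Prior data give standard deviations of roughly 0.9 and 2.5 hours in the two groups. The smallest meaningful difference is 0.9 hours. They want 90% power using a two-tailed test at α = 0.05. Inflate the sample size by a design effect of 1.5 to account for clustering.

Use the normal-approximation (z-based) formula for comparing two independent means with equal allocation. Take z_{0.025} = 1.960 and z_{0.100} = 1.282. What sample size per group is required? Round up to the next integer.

n = (z_{α/2} + z_β)² · (σ₁² + σ₂²) / δ²
  = (1.960 + 1.282)² · (0.9² + 2.5² = 7.06) / 0.9²
  = 10.5106 · 7.06 / 0.81
  = 91.61
Design effect: 1.5 × 91.61 = 137.42.
Round up → n = 138 per group.

n = 138 per group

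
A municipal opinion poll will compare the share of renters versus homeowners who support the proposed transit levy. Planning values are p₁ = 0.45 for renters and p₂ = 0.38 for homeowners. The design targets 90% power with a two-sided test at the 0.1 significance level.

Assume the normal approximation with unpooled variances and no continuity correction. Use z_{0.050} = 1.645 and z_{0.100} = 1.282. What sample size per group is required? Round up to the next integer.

n = 845 per group

n = (z_{α/2} + z_β)² · [p₁(1−p₁) + p₂(1−p₂)] / (p₁ − p₂)²
  = (1.645 + 1.282)² · (0.45·0.55 + 0.38·0.62) / (0.07)²
  = (2.927)² · (0.2475 + 0.2356) / 0.0049
  = 8.5673 · 0.4831 / 0.0049
  = 844.67
Round up → n = 845 per group.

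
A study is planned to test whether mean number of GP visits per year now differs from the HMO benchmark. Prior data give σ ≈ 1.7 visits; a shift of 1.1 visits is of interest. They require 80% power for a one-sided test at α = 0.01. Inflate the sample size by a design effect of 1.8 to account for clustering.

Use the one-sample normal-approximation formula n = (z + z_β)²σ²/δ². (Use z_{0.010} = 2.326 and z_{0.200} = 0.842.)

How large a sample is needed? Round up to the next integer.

n = 44

n = (z_α + z_β)² · σ² / δ²
  = (2.326 + 0.842)² · 1.7² / 1.1²
  = 10.0362 · 2.89 / 1.21
  = 23.97
Design effect: 1.8 × 23.97 = 43.15.
Round up → n = 44.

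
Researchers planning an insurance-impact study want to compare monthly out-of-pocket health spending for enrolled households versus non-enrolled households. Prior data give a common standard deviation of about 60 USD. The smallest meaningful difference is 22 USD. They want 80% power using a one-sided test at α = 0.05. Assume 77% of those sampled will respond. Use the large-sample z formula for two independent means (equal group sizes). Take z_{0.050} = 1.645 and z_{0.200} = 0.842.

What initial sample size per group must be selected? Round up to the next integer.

n = 120 per group

n = (z_α + z_β)² · (σ₁² + σ₂²) / δ²
  = (1.645 + 0.842)² · (2·60² = 7200) / 22²
  = 6.1852 · 7200 / 484
  = 92.01
Adjust for 77% response: 92.01 / 0.77 = 119.49.
Round up → n = 120 per group.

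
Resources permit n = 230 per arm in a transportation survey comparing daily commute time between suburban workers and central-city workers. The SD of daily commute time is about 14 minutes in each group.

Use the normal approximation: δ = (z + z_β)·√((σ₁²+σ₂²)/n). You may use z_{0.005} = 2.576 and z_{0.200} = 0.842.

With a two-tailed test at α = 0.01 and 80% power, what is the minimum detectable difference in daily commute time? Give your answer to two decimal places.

Minimum detectable difference ≈ 4.46 minutes

δ = (z_{α/2} + z_β) · √((σ₁²+σ₂²)/n)
  = (2.576 + 0.842) · √(392/230)
  = 3.418 · √1.7043
  = 3.418 · 1.3055
  = 4.4622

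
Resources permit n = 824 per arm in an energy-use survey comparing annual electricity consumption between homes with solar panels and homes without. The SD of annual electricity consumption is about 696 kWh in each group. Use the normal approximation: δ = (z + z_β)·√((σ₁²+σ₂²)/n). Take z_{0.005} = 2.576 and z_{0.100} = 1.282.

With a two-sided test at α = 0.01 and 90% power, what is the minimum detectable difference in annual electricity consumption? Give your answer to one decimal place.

δ = (z_{α/2} + z_β) · √((σ₁²+σ₂²)/n)
  = (2.576 + 1.282) · √(968832/824)
  = 3.858 · √1175.8
  = 3.858 · 34.2895
  = 132.2887

Minimum detectable difference ≈ 132.3 kWh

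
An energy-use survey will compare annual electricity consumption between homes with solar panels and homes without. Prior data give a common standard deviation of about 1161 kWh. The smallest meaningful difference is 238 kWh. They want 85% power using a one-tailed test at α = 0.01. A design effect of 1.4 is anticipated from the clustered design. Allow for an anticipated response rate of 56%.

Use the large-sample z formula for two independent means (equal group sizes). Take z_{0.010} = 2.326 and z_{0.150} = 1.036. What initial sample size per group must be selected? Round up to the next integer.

n = 1345 per group

n = (z_α + z_β)² · (σ₁² + σ₂²) / δ²
  = (2.326 + 1.036)² · (2·1161² = 2695842) / 238²
  = 11.3030 · 2695842 / 56644
  = 537.94
Design effect: 1.4 × 537.94 = 753.12.
Adjust for 56% response: 753.12 / 0.56 = 1344.86.
Round up → n = 1345 per group.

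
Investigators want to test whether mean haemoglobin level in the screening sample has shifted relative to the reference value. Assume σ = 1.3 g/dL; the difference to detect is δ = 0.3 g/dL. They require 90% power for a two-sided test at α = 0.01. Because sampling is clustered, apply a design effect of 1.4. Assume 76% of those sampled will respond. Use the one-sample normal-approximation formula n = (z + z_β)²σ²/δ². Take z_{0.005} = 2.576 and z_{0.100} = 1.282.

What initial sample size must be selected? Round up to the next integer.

n = 515

n = (z_{α/2} + z_β)² · σ² / δ²
  = (2.576 + 1.282)² · 1.3² / 0.3²
  = 14.8842 · 1.69 / 0.09
  = 279.49
Design effect: 1.4 × 279.49 = 391.29.
Adjust for 76% response: 391.29 / 0.76 = 514.85.
Round up → n = 515.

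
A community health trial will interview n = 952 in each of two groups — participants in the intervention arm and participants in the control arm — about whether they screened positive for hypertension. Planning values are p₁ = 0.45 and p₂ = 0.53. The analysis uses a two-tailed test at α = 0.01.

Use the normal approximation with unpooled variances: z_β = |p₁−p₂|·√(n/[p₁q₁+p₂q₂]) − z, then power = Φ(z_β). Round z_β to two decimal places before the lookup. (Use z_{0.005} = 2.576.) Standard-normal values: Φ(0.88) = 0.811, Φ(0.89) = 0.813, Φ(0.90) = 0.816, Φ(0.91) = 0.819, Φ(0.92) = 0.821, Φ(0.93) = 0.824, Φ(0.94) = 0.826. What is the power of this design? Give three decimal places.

Power ≈ 0.824

z_β = |p₁−p₂|·√(n/[p₁q₁+p₂q₂]) − z_{α/2}
    = 0.08 · √(952/0.4966) − 2.576
    = 0.08 · 43.7840 − 2.576
    = 3.5027 − 2.576 = 0.9267 → 0.93
Power = Φ(0.93) = 0.824.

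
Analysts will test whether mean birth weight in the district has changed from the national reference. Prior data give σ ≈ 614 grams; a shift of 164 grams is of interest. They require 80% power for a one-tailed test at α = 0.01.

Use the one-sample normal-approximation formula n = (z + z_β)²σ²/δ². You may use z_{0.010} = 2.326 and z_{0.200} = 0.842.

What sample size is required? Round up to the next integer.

n = (z_α + z_β)² · σ² / δ²
  = (2.326 + 0.842)² · 614² / 164²
  = 10.0362 · 376996 / 26896
  = 140.68
Round up → n = 141.

n = 141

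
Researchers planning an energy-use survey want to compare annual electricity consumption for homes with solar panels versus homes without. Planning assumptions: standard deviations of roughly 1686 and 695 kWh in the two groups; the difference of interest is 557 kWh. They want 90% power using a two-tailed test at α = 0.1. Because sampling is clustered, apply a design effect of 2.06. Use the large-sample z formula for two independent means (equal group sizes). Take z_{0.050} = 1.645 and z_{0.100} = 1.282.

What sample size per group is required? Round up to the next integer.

n = (z_{α/2} + z_β)² · (σ₁² + σ₂²) / δ²
  = (1.645 + 1.282)² · (1686² + 695² = 3325621) / 557²
  = 8.5673 · 3325621 / 310249
  = 91.83
Design effect: 2.06 × 91.83 = 189.18.
Round up → n = 190 per group.

n = 190 per group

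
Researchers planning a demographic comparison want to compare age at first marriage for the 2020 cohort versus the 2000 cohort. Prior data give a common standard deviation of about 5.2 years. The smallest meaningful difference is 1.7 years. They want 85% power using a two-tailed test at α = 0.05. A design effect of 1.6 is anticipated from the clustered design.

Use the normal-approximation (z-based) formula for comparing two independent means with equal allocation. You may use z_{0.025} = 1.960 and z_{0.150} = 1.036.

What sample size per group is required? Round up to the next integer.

n = (z_{α/2} + z_β)² · (σ₁² + σ₂²) / δ²
  = (1.960 + 1.036)² · (2·5.2² = 54.08) / 1.7²
  = 8.9760 · 54.08 / 2.89
  = 167.97
Design effect: 1.6 × 167.97 = 268.75.
Round up → n = 269 per group.

n = 269 per group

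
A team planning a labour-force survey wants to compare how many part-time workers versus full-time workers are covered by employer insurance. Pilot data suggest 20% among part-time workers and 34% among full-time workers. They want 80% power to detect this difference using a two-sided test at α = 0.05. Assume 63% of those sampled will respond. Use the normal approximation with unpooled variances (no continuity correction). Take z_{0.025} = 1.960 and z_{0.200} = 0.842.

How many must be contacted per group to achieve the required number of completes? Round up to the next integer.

n = (z_{α/2} + z_β)² · [p₁(1−p₁) + p₂(1−p₂)] / (p₁ − p₂)²
  = (1.960 + 0.842)² · (0.20·0.80 + 0.34·0.66) / (-0.14)²
  = (2.802)² · (0.1600 + 0.2244) / 0.0196
  = 7.8512 · 0.3844 / 0.0196
  = 153.98
Adjust for 63% response: 153.98 / 0.63 = 244.41.
Round up → n = 245 per group.

n = 245 per group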